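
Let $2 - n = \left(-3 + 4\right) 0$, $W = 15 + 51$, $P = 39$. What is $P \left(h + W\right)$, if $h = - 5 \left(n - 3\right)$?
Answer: $2769$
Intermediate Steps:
$W = 66$
$n = 2$ ($n = 2 - \left(-3 + 4\right) 0 = 2 - 1 \cdot 0 = 2 - 0 = 2 + 0 = 2$)
$h = 5$ ($h = - 5 \left(2 - 3\right) = \left(-5\right) \left(-1\right) = 5$)
$P \left(h + W\right) = 39 \left(5 + 66\right) = 39 \cdot 71 = 2769$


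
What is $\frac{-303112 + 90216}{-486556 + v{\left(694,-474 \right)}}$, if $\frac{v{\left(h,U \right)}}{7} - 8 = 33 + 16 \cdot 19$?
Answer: $\frac{212896}{484141} \approx 0.43974$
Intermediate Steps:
$v{\left(h,U \right)} = 2415$ ($v{\left(h,U \right)} = 56 + 7 \left(33 + 16 \cdot 19\right) = 56 + 7 \left(33 + 304\right) = 56 + 7 \cdot 337 = 56 + 2359 = 2415$)
$\frac{-303112 + 90216}{-486556 + v{\left(694,-474 \right)}} = \frac{-303112 + 90216}{-486556 + 2415} = - \frac{212896}{-484141} = \left(-212896\right) \left(- \frac{1}{484141}\right) = \frac{212896}{484141}$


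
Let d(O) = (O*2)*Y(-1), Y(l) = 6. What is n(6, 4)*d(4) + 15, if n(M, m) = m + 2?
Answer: 303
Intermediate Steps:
n(M, m) = 2 + m
d(O) = 12*O (d(O) = (O*2)*6 = (2*O)*6 = 12*O)
n(6, 4)*d(4) + 15 = (2 + 4)*(12*4) + 15 = 6*48 + 15 = 288 + 15 = 303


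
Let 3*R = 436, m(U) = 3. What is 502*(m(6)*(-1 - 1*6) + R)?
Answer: 187246/3 ≈ 62415.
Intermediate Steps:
R = 436/3 (R = (⅓)*436 = 436/3 ≈ 145.33)
502*(m(6)*(-1 - 1*6) + R) = 502*(3*(-1 - 1*6) + 436/3) = 502*(3*(-1 - 6) + 436/3) = 502*(3*(-7) + 436/3) = 502*(-21 + 436/3) = 502*(373/3) = 187246/3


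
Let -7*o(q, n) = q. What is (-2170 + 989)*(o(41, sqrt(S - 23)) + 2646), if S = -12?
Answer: -21826061/7 ≈ -3.1180e+6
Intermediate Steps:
o(q, n) = -q/7
(-2170 + 989)*(o(41, sqrt(S - 23)) + 2646) = (-2170 + 989)*(-1/7*41 + 2646) = -1181*(-41/7 + 2646) = -1181*18481/7 = -21826061/7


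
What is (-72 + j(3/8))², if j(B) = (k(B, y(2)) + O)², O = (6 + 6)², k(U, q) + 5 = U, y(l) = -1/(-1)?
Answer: 1534172072689/4096 ≈ 3.7455e+8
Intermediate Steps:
y(l) = 1 (y(l) = -1*(-1) = 1)
k(U, q) = -5 + U
O = 144 (O = 12² = 144)
j(B) = (139 + B)² (j(B) = ((-5 + B) + 144)² = (139 + B)²)
(-72 + j(3/8))² = (-72 + (139 + 3/8)²)² = (-72 + (1115/8)²)² = (-72 + 1243225/64)² = (1238617/64)² = 1534172072689/4096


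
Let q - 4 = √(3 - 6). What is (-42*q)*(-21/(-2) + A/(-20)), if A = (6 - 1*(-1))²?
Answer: -6762/5 - 3381*I*√3/10 ≈ -1352.4 - 585.61*I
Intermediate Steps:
A = 49 (A = (6 + 1)² = 7² = 49)
q = 4 + I*√3 (q = 4 + √(3 - 6) = 4 + √(-3) = 4 + I*√3 ≈ 4.0 + 1.732*I)
(-42*q)*(-21/(-2) + A/(-20)) = (-42*(4 + I*√3))*(-21/(-2) + 49/(-20)) = (-168 - 42*I*√3)*(-21*(-½) + 49*(-1/20)) = (-168 - 42*I*√3)*(21/2 - 49/20) = (-168 - 42*I*√3)*(161/20) = -6762/5 - 3381*I*√3/10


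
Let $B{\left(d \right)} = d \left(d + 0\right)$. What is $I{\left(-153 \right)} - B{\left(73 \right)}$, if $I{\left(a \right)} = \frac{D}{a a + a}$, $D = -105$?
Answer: $- \frac{41310443}{7752} \approx -5329.0$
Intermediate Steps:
$B{\left(d \right)} = d^{2}$ ($B{\left(d \right)} = d d = d^{2}$)
$I{\left(a \right)} = - \frac{105}{a + a^{2}}$ ($I{\left(a \right)} = - \frac{105}{a a + a} = - \frac{105}{a^{2} + a} = - \frac{105}{a + a^{2}}$)
$I{\left(-153 \right)} - B{\left(73 \right)} = - \frac{105}{\left(-153\right) \left(1 - 153\right)} - 73^{2} = \left(-105\right) \left(- \frac{1}{153}\right) \frac{1}{-152} - 5329 = \left(-105\right) \left(- \frac{1}{153}\right) \left(- \frac{1}{152}\right) - 5329 = - \frac{35}{7752} - 5329 = - \frac{41310443}{7752}$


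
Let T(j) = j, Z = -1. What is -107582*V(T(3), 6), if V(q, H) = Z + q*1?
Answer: -215164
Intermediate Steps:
V(q, H) = -1 + q (V(q, H) = -1 + q*1 = -1 + q)
-107582*V(T(3), 6) = -107582*(-1 + 3) = -107582*2 = -215164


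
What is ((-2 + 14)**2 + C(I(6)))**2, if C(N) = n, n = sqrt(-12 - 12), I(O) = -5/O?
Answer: 20712 + 576*I*sqrt(6) ≈ 20712.0 + 1410.9*I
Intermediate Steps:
n = 2*I*sqrt(6) (n = sqrt(-24) = 2*I*sqrt(6) ≈ 4.899*I)
C(N) = 2*I*sqrt(6)
((-2 + 14)**2 + C(I(6)))**2 = ((-2 + 14)**2 + 2*I*sqrt(6))**2 = (12**2 + 2*I*sqrt(6))**2 = (144 + 2*I*sqrt(6))**2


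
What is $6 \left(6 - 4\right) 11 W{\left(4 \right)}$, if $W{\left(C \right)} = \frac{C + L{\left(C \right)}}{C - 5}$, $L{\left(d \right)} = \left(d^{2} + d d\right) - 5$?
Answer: $-4092$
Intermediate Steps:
$L{\left(d \right)} = -5 + 2 d^{2}$ ($L{\left(d \right)} = \left(d^{2} + d^{2}\right) - 5 = 2 d^{2} - 5 = -5 + 2 d^{2}$)
$W{\left(C \right)} = \frac{-5 + C + 2 C^{2}}{-5 + C}$ ($W{\left(C \right)} = \frac{C + \left(-5 + 2 C^{2}\right)}{C - 5} = \frac{-5 + C + 2 C^{2}}{-5 + C}$)
$6 \left(6 - 4\right) 11 W{\left(4 \right)} = 6 \left(6 - 4\right) 11 \frac{-5 + 4 + 2 \cdot 4^{2}}{-5 + 4} = 6 \cdot 2 \cdot 11 \frac{-5 + 4 + 2 \cdot 16}{-1} = 12 \cdot 11 \left(- (-5 + 4 + 32)\right) = 132 \left(\left(-1\right) 31\right) = 132 \left(-31\right) = -4092$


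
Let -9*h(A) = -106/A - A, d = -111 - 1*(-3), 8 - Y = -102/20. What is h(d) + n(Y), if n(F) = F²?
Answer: 3875873/24300 ≈ 159.50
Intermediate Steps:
Y = 131/10 (Y = 8 - (-102)/20 = 8 - 1*(-51/10) = 8 + 51/10 = 131/10 ≈ 13.100)
d = -108 (d = -111 + 3 = -108)
h(A) = A/9 + 106/(9*A) (h(A) = -(-106/A - A)/9 = -(-A - 106/A)/9 = A/9 + 106/(9*A))
h(d) + n(Y) = (⅑)*(106 + (-108)²)/(-108) + (131/10)² = (⅑)*(-1/108)*(106 + 11664) + 17161/100 = (⅑)*(-1/108)*11770 + 17161/100 = -5885/486 + 17161/100 = 3875873/24300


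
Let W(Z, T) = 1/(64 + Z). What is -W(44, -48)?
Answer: -1/108 ≈ -0.0092593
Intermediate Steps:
-W(44, -48) = -1/(64 + 44) = -1/108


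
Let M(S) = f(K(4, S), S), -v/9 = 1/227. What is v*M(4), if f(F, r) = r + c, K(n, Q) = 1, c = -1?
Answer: -27/227 ≈ -0.11894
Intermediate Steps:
f(F, r) = -1 + r (f(F, r) = r - 1 = -1 + r)
v = -9/227 ≈ -0.039648
M(S) = -1 + S
v*M(4) = -9*(-1 + 4)/227 = -9/227*3 = -27/227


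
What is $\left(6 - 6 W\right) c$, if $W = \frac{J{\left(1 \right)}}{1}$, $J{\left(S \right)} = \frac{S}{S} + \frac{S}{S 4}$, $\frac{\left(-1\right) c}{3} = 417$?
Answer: $\frac{3753}{2} \approx 1876.5$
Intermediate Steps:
$c = -1251$ ($c = \left(-3\right) 417 = -1251$)
$J{\left(S \right)} = \frac{5}{4}$ ($J{\left(S \right)} = 1 + \frac{S}{4 S} = 1 + S \frac{1}{4 S} = 1 + \frac{1}{4} = \frac{5}{4}$)
$W = \frac{5}{4}$ ($W = \frac{5}{4 \cdot 1} = \frac{5}{4} \cdot 1 = \frac{5}{4} \approx 1.25$)
$\left(6 - 6 W\right) c = \left(6 - \frac{15}{2}\right) \left(-1251\right) = \left(- \frac{3}{2}\right) \left(-1251\right) = \frac{3753}{2}$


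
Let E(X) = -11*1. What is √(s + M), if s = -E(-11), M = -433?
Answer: I*√422 ≈ 20.543*I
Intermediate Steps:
E(X) = -11
s = 11 (s = -1*(-11) = 11)
√(s + M) = √(11 - 433) = √(-422) = I*√422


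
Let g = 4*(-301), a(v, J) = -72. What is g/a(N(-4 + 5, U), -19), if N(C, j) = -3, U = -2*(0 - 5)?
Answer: 301/18 ≈ 16.722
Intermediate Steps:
U = 10 (U = -2*(-5) = 10)
g = -1204
g/a(N(-4 + 5, U), -19) = -1204/(-72) = -1204*(-1/72) = 301/18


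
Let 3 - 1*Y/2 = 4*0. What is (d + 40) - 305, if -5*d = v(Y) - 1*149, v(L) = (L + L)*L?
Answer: -1248/5 ≈ -249.60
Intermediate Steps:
Y = 6 (Y = 6 - 8*0 = 6 - 2*0 = 6 + 0 = 6)
v(L) = 2*L**2 (v(L) = (2*L)*L = 2*L**2)
d = 77/5 (d = -(2*6**2 - 1*149)/5 = -(2*36 - 149)/5 = -(72 - 149)/5 = -1/5*(-77) = 77/5 ≈ 15.400)
(d + 40) - 305 = (77/5 + 40) - 305 = 277/5 - 305 = -1248/5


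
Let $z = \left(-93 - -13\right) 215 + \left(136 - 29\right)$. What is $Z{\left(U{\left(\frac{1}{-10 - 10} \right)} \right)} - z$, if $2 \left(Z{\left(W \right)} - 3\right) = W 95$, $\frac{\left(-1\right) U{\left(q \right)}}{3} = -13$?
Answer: $\frac{37897}{2} \approx 18949.0$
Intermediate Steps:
$U{\left(q \right)} = 39$ ($U{\left(q \right)} = \left(-3\right) \left(-13\right) = 39$)
$Z{\left(W \right)} = 3 + \frac{95 W}{2}$ ($Z{\left(W \right)} = 3 + \frac{W 95}{2} = 3 + \frac{95 W}{2}$)
$z = -17093$ ($z = \left(-93 + 13\right) 215 + \left(136 - 29\right) = \left(-80\right) 215 + 107 = -17200 + 107 = -17093$)
$Z{\left(U{\left(\frac{1}{-10 - 10} \right)} \right)} - z = \left(3 + \frac{95}{2} \cdot 39\right) - -17093 = \left(3 + \frac{3705}{2}\right) + 17093 = \frac{3711}{2} + 17093 = \frac{37897}{2}$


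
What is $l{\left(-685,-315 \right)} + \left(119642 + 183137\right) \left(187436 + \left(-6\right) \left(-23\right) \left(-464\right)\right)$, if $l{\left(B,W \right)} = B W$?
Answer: $37364355491$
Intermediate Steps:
$l{\left(-685,-315 \right)} + \left(119642 + 183137\right) \left(187436 + \left(-6\right) \left(-23\right) \left(-464\right)\right) = \left(-685\right) \left(-315\right) + \left(119642 + 183137\right) \left(187436 + \left(-6\right) \left(-23\right) \left(-464\right)\right) = 215775 + 302779 \left(187436 + 138 \left(-464\right)\right) = 215775 + 302779 \left(187436 - 64032\right) = 215775 + 302779 \cdot 123404 = 215775 + 37364139716 = 37364355491$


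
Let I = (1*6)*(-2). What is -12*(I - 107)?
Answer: 1428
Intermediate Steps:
I = -12 (I = 6*(-2) = -12)
-12*(I - 107) = -12*(-12 - 107) = -12*(-119) = 1428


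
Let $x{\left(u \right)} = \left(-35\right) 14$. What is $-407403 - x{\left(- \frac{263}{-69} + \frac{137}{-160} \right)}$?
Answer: $-406913$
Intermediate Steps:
$x{\left(u \right)} = -490$
$-407403 - x{\left(- \frac{263}{-69} + \frac{137}{-160} \right)} = -407403 - -490 = -407403 + 490 = -406913$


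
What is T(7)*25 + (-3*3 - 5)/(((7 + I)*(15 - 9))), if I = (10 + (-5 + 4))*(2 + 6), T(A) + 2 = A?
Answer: 29618/237 ≈ 124.97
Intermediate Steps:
T(A) = -2 + A
I = 72 (I = (10 - 1)*8 = 9*8 = 72)
T(7)*25 + (-3*3 - 5)/(((7 + I)*(15 - 9))) = (-2 + 7)*25 + (-3*3 - 5)/(((7 + 72)*(15 - 9))) = 5*25 + (-9 - 5)/((79*6)) = 125 - 14/474 = 125 - 14*1/474 = 125 - 7/237 = 29618/237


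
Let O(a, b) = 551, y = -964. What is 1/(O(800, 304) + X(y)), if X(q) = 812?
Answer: 1/1363 ≈ 0.00073368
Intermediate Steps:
1/(O(800, 304) + X(y)) = 1/(551 + 812) = 1/1363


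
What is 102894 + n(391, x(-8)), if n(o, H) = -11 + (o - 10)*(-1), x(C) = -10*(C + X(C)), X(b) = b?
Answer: 102502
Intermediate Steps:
x(C) = -20*C (x(C) = -10*(C + C) = -20*C)
n(o, H) = -1 - o (n(o, H) = -11 + (-10 + o)*(-1) = -11 + (10 - o) = -1 - o)
102894 + n(391, x(-8)) = 102894 + (-1 - 1*391) = 102894 + (-1 - 391) = 102894 - 392 = 102502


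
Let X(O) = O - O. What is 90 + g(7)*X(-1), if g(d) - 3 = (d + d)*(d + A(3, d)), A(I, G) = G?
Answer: 90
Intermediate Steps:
X(O) = 0
g(d) = 3 + 4*d² (g(d) = 3 + (d + d)*(d + d) = 3 + (2*d)*(2*d) = 3 + 4*d²)
90 + g(7)*X(-1) = 90 + (3 + 4*7²)*0 = 90 + (3 + 4*49)*0 = 90 + (3 + 196)*0 = 90 + 199*0 = 90 + 0 = 90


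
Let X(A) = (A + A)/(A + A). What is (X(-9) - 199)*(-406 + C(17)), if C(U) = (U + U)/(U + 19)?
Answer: 80201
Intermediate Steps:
C(U) = 2*U/(19 + U) (C(U) = (2*U)/(19 + U) = 2*U/(19 + U))
X(A) = 1 (X(A) = (2*A)/((2*A)) = (2*A)*(1/(2*A)) = 1)
(X(-9) - 199)*(-406 + C(17)) = (1 - 199)*(-406 + 2*17/(19 + 17)) = -198*(-406 + 2*17/36) = -198*(-406 + 2*17*(1/36)) = -198*(-406 + 17/18) = -198*(-7291/18) = 80201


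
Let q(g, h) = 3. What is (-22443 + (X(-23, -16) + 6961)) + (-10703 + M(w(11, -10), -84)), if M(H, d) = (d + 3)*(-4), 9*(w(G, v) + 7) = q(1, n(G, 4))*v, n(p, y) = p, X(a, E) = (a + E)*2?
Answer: -25939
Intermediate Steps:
X(a, E) = 2*E + 2*a (X(a, E) = (E + a)*2 = 2*E + 2*a)
w(G, v) = -7 + v/3 (w(G, v) = -7 + (3*v)/9 = -7 + v/3)
M(H, d) = -12 - 4*d (M(H, d) = (3 + d)*(-4) = -12 - 4*d)
(-22443 + (X(-23, -16) + 6961)) + (-10703 + M(w(11, -10), -84)) = (-22443 + ((2*(-16) + 2*(-23)) + 6961)) + (-10703 + (-12 - 4*(-84))) = (-22443 + ((-32 - 46) + 6961)) + (-10703 + (-12 + 336)) = (-22443 + (-78 + 6961)) + (-10703 + 324) = (-22443 + 6883) - 10379 = -15560 - 10379 = -25939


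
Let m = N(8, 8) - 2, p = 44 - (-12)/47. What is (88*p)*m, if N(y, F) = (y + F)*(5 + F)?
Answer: 37706240/47 ≈ 8.0226e+5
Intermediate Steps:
N(y, F) = (5 + F)*(F + y) (N(y, F) = (F + y)*(5 + F) = (5 + F)*(F + y))
p = 2080/47 (p = 44 - (-12)/47 = 44 - 1*(-12/47) = 44 + 12/47 = 2080/47 ≈ 44.255)
m = 206 (m = (8² + 5*8 + 5*8 + 8*8) - 2 = (64 + 40 + 40 + 64) - 2 = 208 - 2 = 206)
(88*p)*m = (88*(2080/47))*206 = (183040/47)*206 = 37706240/47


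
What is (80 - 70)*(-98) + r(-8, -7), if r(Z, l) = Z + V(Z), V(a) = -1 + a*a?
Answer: -925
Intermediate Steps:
V(a) = -1 + a²
r(Z, l) = -1 + Z + Z² (r(Z, l) = Z + (-1 + Z²) = -1 + Z + Z²)
(80 - 70)*(-98) + r(-8, -7) = (80 - 70)*(-98) + (-1 - 8 + (-8)²) = 10*(-98) + (-1 - 8 + 64) = -980 + 55 = -925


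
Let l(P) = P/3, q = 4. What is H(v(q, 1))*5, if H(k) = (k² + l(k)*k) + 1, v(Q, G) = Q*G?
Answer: 335/3 ≈ 111.67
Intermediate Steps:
v(Q, G) = G*Q
l(P) = P/3 (l(P) = P*(⅓) = P/3)
H(k) = 1 + 4*k²/3 (H(k) = (k² + (k/3)*k) + 1 = (k² + k²/3) + 1 = 4*k²/3 + 1 = 1 + 4*k²/3)
H(v(q, 1))*5 = (1 + 4*(1*4)²/3)*5 = (1 + (4/3)*4²)*5 = (1 + (4/3)*16)*5 = (1 + 64/3)*5 = (67/3)*5 = 335/3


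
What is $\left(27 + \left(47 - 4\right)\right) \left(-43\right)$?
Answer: $-3010$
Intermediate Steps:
$\left(27 + \left(47 - 4\right)\right) \left(-43\right) = \left(27 + 43\right) \left(-43\right) = 70 \left(-43\right) = -3010$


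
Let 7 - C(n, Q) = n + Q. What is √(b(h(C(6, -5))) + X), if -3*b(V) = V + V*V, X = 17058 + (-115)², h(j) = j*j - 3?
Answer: √29909 ≈ 172.94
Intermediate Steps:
C(n, Q) = 7 - Q - n (C(n, Q) = 7 - (n + Q) = 7 - (Q + n) = 7 + (-Q - n) = 7 - Q - n)
h(j) = -3 + j² (h(j) = j² - 3 = -3 + j²)
X = 30283 (X = 17058 + 13225 = 30283)
b(V) = -V/3 - V²/3 (b(V) = -(V + V*V)/3 = -(V + V²)/3 = -V/3 - V²/3)
√(b(h(C(6, -5))) + X) = √(-(-3 + (7 - 1*(-5) - 1*6)²)*(1 + (-3 + (7 - 1*(-5) - 1*6)²))/3 + 30283) = √(-(-3 + (7 + 5 - 6)²)*(1 + (-3 + (7 + 5 - 6)²))/3 + 30283) = √(-(-3 + 6²)*(1 + (-3 + 6²))/3 + 30283) = √(-(-3 + 36)*(1 + (-3 + 36))/3 + 30283) = √(-⅓*33*(1 + 33) + 30283) = √(-⅓*33*34 + 30283) = √(-374 + 30283) = √29909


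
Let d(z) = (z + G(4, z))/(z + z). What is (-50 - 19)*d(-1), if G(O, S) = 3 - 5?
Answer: -207/2 ≈ -103.50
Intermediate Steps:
G(O, S) = -2
d(z) = (-2 + z)/(2*z) (d(z) = (z - 2)/(z + z) = (-2 + z)/((2*z)) = (-2 + z)*(1/(2*z)) = (-2 + z)/(2*z))
(-50 - 19)*d(-1) = (-50 - 19)*((½)*(-2 - 1)/(-1)) = -69*(-1)*(-3)/2 = -69*3/2 = -207/2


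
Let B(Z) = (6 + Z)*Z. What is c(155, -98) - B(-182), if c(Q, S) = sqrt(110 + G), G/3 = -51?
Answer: -32032 + I*sqrt(43) ≈ -32032.0 + 6.5574*I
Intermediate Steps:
G = -153 (G = 3*(-51) = -153)
c(Q, S) = I*sqrt(43) (c(Q, S) = sqrt(110 - 153) = sqrt(-43) = I*sqrt(43))
B(Z) = Z*(6 + Z)
c(155, -98) - B(-182) = I*sqrt(43) - (-182)*(6 - 182) = I*sqrt(43) - (-182)*(-176) = I*sqrt(43) - 1*32032 = I*sqrt(43) - 32032 = -32032 + I*sqrt(43)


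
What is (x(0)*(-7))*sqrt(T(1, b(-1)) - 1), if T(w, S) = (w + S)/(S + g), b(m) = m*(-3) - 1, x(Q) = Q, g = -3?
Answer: 0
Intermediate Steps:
b(m) = -1 - 3*m (b(m) = -3*m - 1 = -1 - 3*m)
T(w, S) = (S + w)/(-3 + S) (T(w, S) = (w + S)/(S - 3) = (S + w)/(-3 + S))
(x(0)*(-7))*sqrt(T(1, b(-1)) - 1) = (0*(-7))*sqrt(((-1 - 3*(-1)) + 1)/(-3 + (-1 - 3*(-1))) - 1) = 0*sqrt(((-1 + 3) + 1)/(-3 + (-1 + 3)) - 1) = 0*sqrt((2 + 1)/(-3 + 2) - 1) = 0*sqrt(3/(-1) - 1) = 0*sqrt(-1*3 - 1) = 0*sqrt(-3 - 1) = 0*sqrt(-4) = 0*(2*I) = 0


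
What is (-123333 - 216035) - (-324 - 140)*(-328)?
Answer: -491560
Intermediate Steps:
(-123333 - 216035) - (-324 - 140)*(-328) = -339368 - (-464)*(-328) = -339368 - 1*152192 = -339368 - 152192 = -491560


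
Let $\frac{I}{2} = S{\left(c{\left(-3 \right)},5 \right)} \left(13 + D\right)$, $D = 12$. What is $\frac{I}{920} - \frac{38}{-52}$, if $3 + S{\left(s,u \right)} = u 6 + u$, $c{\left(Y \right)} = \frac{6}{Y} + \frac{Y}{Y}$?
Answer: $\frac{1477}{598} \approx 2.4699$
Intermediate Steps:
$c{\left(Y \right)} = 1 + \frac{6}{Y}$ ($c{\left(Y \right)} = \frac{6}{Y} + 1 = 1 + \frac{6}{Y}$)
$S{\left(s,u \right)} = -3 + 7 u$ ($S{\left(s,u \right)} = -3 + \left(u 6 + u\right) = -3 + \left(6 u + u\right) = -3 + 7 u$)
$I = 1600$ ($I = 2 \left(-3 + 7 \cdot 5\right) \left(13 + 12\right) = 2 \left(-3 + 35\right) 25 = 2 \cdot 32 \cdot 25 = 2 \cdot 800 = 1600$)
$\frac{I}{920} - \frac{38}{-52} = \frac{1600}{920} - \frac{38}{-52} = 1600 \cdot \frac{1}{920} - - \frac{19}{26} = \frac{40}{23} + \frac{19}{26} = \frac{1477}{598}$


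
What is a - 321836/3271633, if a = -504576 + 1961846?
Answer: 4767652300074/3271633 ≈ 1.4573e+6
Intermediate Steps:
a = 1457270
a - 321836/3271633 = 1457270 - 321836/3271633 = 4767652300074/3271633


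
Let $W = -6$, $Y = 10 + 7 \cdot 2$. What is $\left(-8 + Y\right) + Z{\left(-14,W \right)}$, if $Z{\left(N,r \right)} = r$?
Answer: $10$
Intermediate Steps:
$Y = 24$ ($Y = 10 + 14 = 24$)
$\left(-8 + Y\right) + Z{\left(-14,W \right)} = \left(-8 + 24\right) - 6 = 16 - 6 = 10$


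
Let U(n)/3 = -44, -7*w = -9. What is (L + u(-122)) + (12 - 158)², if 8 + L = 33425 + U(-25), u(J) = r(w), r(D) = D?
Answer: 382216/7 ≈ 54602.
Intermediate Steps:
w = 9/7 (w = -⅐*(-9) = 9/7 ≈ 1.2857)
U(n) = -132 (U(n) = 3*(-44) = -132)
u(J) = 9/7
L = 33285 (L = -8 + (33425 - 132) = -8 + 33293 = 33285)
(L + u(-122)) + (12 - 158)² = (33285 + 9/7) + (12 - 158)² = 233004/7 + (-146)² = 233004/7 + 21316 = 382216/7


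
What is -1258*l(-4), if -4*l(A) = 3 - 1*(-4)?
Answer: 4403/2 ≈ 2201.5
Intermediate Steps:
l(A) = -7/4 (l(A) = -(3 - 1*(-4))/4 = -(3 + 4)/4 = -¼*7 = -7/4)
-1258*l(-4) = -1258*(-7/4) = 4403/2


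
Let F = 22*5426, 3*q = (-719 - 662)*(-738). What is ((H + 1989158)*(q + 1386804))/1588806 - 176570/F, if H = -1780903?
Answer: 3576744778440865/15804912486 ≈ 2.2631e+5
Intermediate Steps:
q = 339726 (q = ((-719 - 662)*(-738))/3 = (-1381*(-738))/3 = (⅓)*1019178 = 339726)
F = 119372
((H + 1989158)*(q + 1386804))/1588806 - 176570/F = ((-1780903 + 1989158)*(339726 + 1386804))/1588806 - 176570/119372 = (208255*1726530)*(1/1588806) - 176570*1/119372 = 359558505150*(1/1588806) - 88285/59686 = 59926417525/264801 - 88285/59686 = 3576744778440865/15804912486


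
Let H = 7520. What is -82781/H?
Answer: -82781/7520 ≈ -11.008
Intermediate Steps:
-82781/H = -82781/7520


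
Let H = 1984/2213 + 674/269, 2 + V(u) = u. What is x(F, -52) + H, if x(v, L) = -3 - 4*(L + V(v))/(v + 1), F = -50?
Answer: -235914569/29169553 ≈ -8.0877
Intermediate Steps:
V(u) = -2 + u
H = 2025258/595297 (H = 1984*(1/2213) + 674*(1/269) = 1984/2213 + 674/269 = 2025258/595297 ≈ 3.4021)
x(v, L) = -3 - 4*(-2 + L + v)/(1 + v) (x(v, L) = -3 - 4*(L + (-2 + v))/(v + 1) = -3 - 4*(-2 + L + v)/(1 + v))
x(F, -52) + H = (5 - 7*(-50) - 4*(-52))/(1 - 50) + 2025258/595297 = (5 + 350 + 208)/(-49) + 2025258/595297 = -1/49*563 + 2025258/595297 = -563/49 + 2025258/595297 = -235914569/29169553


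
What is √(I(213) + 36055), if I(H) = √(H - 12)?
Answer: √(36055 + √201) ≈ 189.92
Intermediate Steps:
I(H) = √(-12 + H)
√(I(213) + 36055) = √(√(-12 + 213) + 36055) = √(√201 + 36055) = √(36055 + √201)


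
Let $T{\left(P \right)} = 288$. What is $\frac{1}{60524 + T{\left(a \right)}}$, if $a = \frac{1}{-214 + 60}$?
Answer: $\frac{1}{60812} \approx 1.6444 \cdot 10^{-5}$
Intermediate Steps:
$a = - \frac{1}{154}$ ($a = \frac{1}{-154} = - \frac{1}{154} \approx -0.0064935$)
$\frac{1}{60524 + T{\left(a \right)}} = \frac{1}{60524 + 288} = \frac{1}{60812}$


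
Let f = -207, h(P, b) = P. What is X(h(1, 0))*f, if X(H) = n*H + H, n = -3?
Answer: 414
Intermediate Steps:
X(H) = -2*H (X(H) = -3*H + H = -2*H)
X(h(1, 0))*f = -2*1*(-207) = -2*(-207) = 414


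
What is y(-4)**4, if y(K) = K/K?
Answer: 1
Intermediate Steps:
y(K) = 1
y(-4)**4 = 1**4 = 1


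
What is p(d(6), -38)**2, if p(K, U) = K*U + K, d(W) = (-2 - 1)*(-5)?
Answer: 308025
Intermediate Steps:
d(W) = 15 (d(W) = -3*(-5) = 15)
p(K, U) = K + K*U
p(d(6), -38)**2 = (15*(1 - 38))**2 = (15*(-37))**2 = (-555)**2 = 308025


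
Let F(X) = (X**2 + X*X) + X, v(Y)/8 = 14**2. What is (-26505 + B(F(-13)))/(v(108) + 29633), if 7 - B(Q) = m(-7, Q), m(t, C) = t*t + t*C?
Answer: -592/761 ≈ -0.77792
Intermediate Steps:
v(Y) = 1568 (v(Y) = 8*14**2 = 8*196 = 1568)
F(X) = X + 2*X**2 (F(X) = (X**2 + X**2) + X = 2*X**2 + X = X + 2*X**2)
m(t, C) = t**2 + C*t
B(Q) = -42 + 7*Q (B(Q) = 7 - (-7)*(Q - 7) = 7 - (-7)*(-7 + Q) = 7 - (49 - 7*Q) = 7 + (-49 + 7*Q) = -42 + 7*Q)
(-26505 + B(F(-13)))/(v(108) + 29633) = (-26505 + (-42 + 7*(-13*(1 + 2*(-13)))))/(1568 + 29633) = (-26505 + (-42 + 7*(-13*(1 - 26))))/31201 = (-26505 + (-42 + 7*(-13*(-25))))*(1/31201) = (-26505 + (-42 + 7*325))*(1/31201) = (-26505 + (-42 + 2275))*(1/31201) = (-26505 + 2233)*(1/31201) = -24272*1/31201 = -592/761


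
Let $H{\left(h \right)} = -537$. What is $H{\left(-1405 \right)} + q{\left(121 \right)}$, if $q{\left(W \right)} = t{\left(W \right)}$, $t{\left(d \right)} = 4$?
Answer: $-533$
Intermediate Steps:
$q{\left(W \right)} = 4$
$H{\left(-1405 \right)} + q{\left(121 \right)} = -537 + 4 = -533$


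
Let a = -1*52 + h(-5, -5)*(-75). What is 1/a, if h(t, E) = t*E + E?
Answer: -1/1552 ≈ -0.00064433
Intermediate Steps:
h(t, E) = E + E*t (h(t, E) = E*t + E = E + E*t)
a = -1552 (a = -1*52 - 5*(1 - 5)*(-75) = -52 - 5*(-4)*(-75) = -52 + 20*(-75) = -52 - 1500 = -1552)
1/a = 1/(-1552) = -1/1552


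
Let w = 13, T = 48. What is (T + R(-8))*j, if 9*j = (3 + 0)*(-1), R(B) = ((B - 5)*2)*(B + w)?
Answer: 82/3 ≈ 27.333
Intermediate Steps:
R(B) = (-10 + 2*B)*(13 + B) (R(B) = ((B - 5)*2)*(B + 13) = ((-5 + B)*2)*(13 + B) = (-10 + 2*B)*(13 + B))
j = -⅓ (j = ((3 + 0)*(-1))/9 = (3*(-1))/9 = (⅑)*(-3) = -⅓ ≈ -0.33333)
(T + R(-8))*j = (48 + (-130 + 2*(-8)² + 16*(-8)))*(-⅓) = (48 + (-130 + 2*64 - 128))*(-⅓) = (48 + (-130 + 128 - 128))*(-⅓) = (48 - 130)*(-⅓) = -82*(-⅓) = 82/3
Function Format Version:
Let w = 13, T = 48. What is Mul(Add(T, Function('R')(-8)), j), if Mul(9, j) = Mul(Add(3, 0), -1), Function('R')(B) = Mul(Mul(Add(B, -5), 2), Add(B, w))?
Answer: Rational(82, 3) ≈ 27.333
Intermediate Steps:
Function('R')(B) = Mul(Add(-10, Mul(2, B)), Add(13, B)) (Function('R')(B) = Mul(Mul(Add(B, -5), 2), Add(B, 13)) = Mul(Mul(Add(-5, B), 2), Add(13, B)) = Mul(Add(-10, Mul(2, B)), Add(13, B)))
j = Rational(-1, 3) (j = Mul(Rational(1, 9), Mul(Add(3, 0), -1)) = Mul(Rational(1, 9), Mul(3, -1)) = Mul(Rational(1, 9), -3) = Rational(-1, 3) ≈ -0.33333)
Mul(Add(T, Function('R')(-8)), j) = Mul(Add(48, Add(-130, Mul(2, Pow(-8, 2)), Mul(16, -8))), Rational(-1, 3)) = Mul(Add(48, Add(-130, Mul(2, 64), -128)), Rational(-1, 3)) = Mul(Add(48, Add(-130, 128, -128)), Rational(-1, 3)) = Mul(Add(48, -130), Rational(-1, 3)) = Mul(-82, Rational(-1, 3)) = Rational(82, 3)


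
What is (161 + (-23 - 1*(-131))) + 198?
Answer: 467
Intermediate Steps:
(161 + (-23 - 1*(-131))) + 198 = (161 + (-23 + 131)) + 198 = (161 + 108) + 198 = 269 + 198 = 467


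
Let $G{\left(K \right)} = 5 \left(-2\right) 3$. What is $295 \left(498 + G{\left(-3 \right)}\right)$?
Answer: $138060$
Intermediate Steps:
$G{\left(K \right)} = -30$ ($G{\left(K \right)} = \left(-10\right) 3 = -30$)
$295 \left(498 + G{\left(-3 \right)}\right) = 295 \left(498 - 30\right) = 295 \cdot 468 = 138060$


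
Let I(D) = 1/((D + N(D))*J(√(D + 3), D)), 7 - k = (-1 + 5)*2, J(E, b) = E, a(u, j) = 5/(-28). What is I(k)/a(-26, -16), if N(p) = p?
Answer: 7*√2/5 ≈ 1.9799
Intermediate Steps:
a(u, j) = -5/28 (a(u, j) = 5*(-1/28) = -5/28)
k = -1 (k = 7 - (-1 + 5)*2 = 7 - 4*2 = 7 - 1*8 = 7 - 8 = -1)
I(D) = 1/(2*D*√(3 + D)) (I(D) = 1/((D + D)*(√(D + 3))) = 1/(((2*D))*(√(3 + D))) = (1/(2*D))/√(3 + D) = 1/(2*D*√(3 + D)))
I(k)/a(-26, -16) = ((½)/(-1*√(3 - 1)))/(-5/28) = ((½)*(-1)/√2)*(-28/5) = ((½)*(-1)*(√2/2))*(-28/5) = -√2/4*(-28/5) = 7*√2/5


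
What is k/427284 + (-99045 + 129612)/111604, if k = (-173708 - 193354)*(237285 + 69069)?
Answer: -348609958784849/1324627876 ≈ -2.6318e+5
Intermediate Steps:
k = -112450911948 (k = -367062*306354 = -112450911948)
k/427284 + (-99045 + 129612)/111604 = -112450911948/427284 + (-99045 + 129612)/111604 = -112450911948*1/427284 + 30567*(1/111604) = -3123636443/11869 + 30567/111604 = -348609958784849/1324627876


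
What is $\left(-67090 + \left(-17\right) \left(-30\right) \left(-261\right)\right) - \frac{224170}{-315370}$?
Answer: $- \frac{6313684983}{31537} \approx -2.002 \cdot 10^{5}$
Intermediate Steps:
$\left(-67090 + \left(-17\right) \left(-30\right) \left(-261\right)\right) - \frac{224170}{-315370} = \left(-67090 + 510 \left(-261\right)\right) - - \frac{22417}{31537} = \left(-67090 - 133110\right) + \frac{22417}{31537} = -200200 + \frac{22417}{31537} = - \frac{6313684983}{31537}$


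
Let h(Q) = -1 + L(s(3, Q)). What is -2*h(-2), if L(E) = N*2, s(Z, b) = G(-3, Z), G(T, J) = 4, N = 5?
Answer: -18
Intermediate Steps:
s(Z, b) = 4
L(E) = 10 (L(E) = 5*2 = 10)
h(Q) = 9 (h(Q) = -1 + 10 = 9)
-2*h(-2) = -2*9 = -18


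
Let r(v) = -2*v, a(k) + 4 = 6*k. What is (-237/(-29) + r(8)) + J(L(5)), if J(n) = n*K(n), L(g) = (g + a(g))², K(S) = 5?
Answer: 139118/29 ≈ 4797.2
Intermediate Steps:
a(k) = -4 + 6*k
L(g) = (-4 + 7*g)² (L(g) = (g + (-4 + 6*g))² = (-4 + 7*g)²)
J(n) = 5*n (J(n) = n*5 = 5*n)
(-237/(-29) + r(8)) + J(L(5)) = (-237/(-29) - 2*8) + 5*(-4 + 7*5)² = (-237*(-1/29) - 16) + 5*(-4 + 35)² = (237/29 - 16) + 5*31² = -227/29 + 5*961 = -227/29 + 4805 = 139118/29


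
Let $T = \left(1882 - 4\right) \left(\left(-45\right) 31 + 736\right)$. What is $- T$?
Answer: $1237602$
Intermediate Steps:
$T = -1237602$ ($T = 1878 \left(-1395 + 736\right) = 1878 \left(-659\right) = -1237602$)
$- T = \left(-1\right) \left(-1237602\right) = 1237602$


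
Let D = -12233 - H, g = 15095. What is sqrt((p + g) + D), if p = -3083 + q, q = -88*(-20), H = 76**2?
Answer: I*sqrt(4237) ≈ 65.092*I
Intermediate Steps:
H = 5776
q = 1760
p = -1323 (p = -3083 + 1760 = -1323)
D = -18009 (D = -12233 - 1*5776 = -12233 - 5776 = -18009)
sqrt((p + g) + D) = sqrt((-1323 + 15095) - 18009) = sqrt(13772 - 18009) = sqrt(-4237) = I*sqrt(4237)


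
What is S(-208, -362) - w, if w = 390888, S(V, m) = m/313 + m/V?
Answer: -12724167171/32552 ≈ -3.9089e+5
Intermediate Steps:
S(V, m) = m/313 + m/V (S(V, m) = m*(1/313) + m/V = m/313 + m/V)
S(-208, -362) - w = ((1/313)*(-362) - 362/(-208)) - 1*390888 = (-362/313 - 362*(-1/208)) - 390888 = (-362/313 + 181/104) - 390888 = 19005/32552 - 390888 = -12724167171/32552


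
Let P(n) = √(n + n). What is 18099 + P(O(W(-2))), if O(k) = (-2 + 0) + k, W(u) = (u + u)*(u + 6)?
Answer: 18099 + 6*I ≈ 18099.0 + 6.0*I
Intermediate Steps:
W(u) = 2*u*(6 + u) (W(u) = (2*u)*(6 + u) = 2*u*(6 + u))
O(k) = -2 + k
P(n) = √2*√n (P(n) = √(2*n) = √2*√n)
18099 + P(O(W(-2))) = 18099 + √2*√(-2 + 2*(-2)*(6 - 2)) = 18099 + √2*√(-2 + 2*(-2)*4) = 18099 + √2*√(-2 - 16) = 18099 + √2*√(-18) = 18099 + √2*(3*I*√2) = 18099 + 6*I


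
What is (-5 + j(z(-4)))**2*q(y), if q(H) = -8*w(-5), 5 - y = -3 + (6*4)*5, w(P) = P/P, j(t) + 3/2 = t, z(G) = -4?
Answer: -882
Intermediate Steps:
j(t) = -3/2 + t
w(P) = 1
y = -112 (y = 5 - (-3 + (6*4)*5) = 5 - (-3 + 24*5) = 5 - (-3 + 120) = 5 - 1*117 = 5 - 117 = -112)
q(H) = -8 (q(H) = -8*1 = -8)
(-5 + j(z(-4)))**2*q(y) = (-5 + (-3/2 - 4))**2*(-8) = (-5 - 11/2)**2*(-8) = (-21/2)**2*(-8) = (441/4)*(-8) = -882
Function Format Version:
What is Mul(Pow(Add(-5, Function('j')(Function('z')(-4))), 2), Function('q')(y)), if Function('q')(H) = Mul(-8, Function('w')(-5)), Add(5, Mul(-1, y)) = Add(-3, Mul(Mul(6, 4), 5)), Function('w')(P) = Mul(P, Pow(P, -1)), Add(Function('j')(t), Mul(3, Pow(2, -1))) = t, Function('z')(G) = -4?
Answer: -882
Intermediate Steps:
Function('j')(t) = Add(Rational(-3, 2), t)
Function('w')(P) = 1
y = -112 (y = Add(5, Mul(-1, Add(-3, Mul(Mul(6, 4), 5)))) = Add(5, Mul(-1, Add(-3, Mul(24, 5)))) = Add(5, Mul(-1, Add(-3, 120))) = Add(5, Mul(-1, 117)) = Add(5, -117) = -112)
Function('q')(H) = -8 (Function('q')(H) = Mul(-8, 1) = -8)
Mul(Pow(Add(-5, Function('j')(Function('z')(-4))), 2), Function('q')(y)) = Mul(Pow(Add(-5, Add(Rational(-3, 2), -4)), 2), -8) = Mul(Pow(Add(-5, Rational(-11, 2)), 2), -8) = Mul(Pow(Rational(-21, 2), 2), -8) = Mul(Rational(441, 4), -8) = -882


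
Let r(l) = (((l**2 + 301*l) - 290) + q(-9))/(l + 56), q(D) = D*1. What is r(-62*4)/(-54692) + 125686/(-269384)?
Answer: -55143038409/117865197824 ≈ -0.46785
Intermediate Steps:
q(D) = D
r(l) = (-299 + l**2 + 301*l)/(56 + l) (r(l) = (((l**2 + 301*l) - 290) - 9)/(l + 56) = ((-290 + l**2 + 301*l) - 9)/(56 + l) = (-299 + l**2 + 301*l)/(56 + l))
r(-62*4)/(-54692) + 125686/(-269384) = ((-299 + (-62*4)**2 + 301*(-62*4))/(56 - 62*4))/(-54692) + 125686/(-269384) = ((-299 + (-248)**2 + 301*(-248))/(56 - 248))*(-1/54692) + 125686*(-1/269384) = ((-299 + 61504 - 74648)/(-192))*(-1/54692) - 62843/134692 = -1/192*(-13443)*(-1/54692) - 62843/134692 = (4481/64)*(-1/54692) - 62843/134692 = -4481/3500288 - 62843/134692 = -55143038409/117865197824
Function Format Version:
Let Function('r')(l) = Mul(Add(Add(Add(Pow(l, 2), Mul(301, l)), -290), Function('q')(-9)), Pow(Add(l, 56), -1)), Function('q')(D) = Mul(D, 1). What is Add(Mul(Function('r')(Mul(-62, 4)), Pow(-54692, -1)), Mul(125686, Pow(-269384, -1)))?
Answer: Rational(-55143038409, 117865197824) ≈ -0.46785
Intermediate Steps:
Function('q')(D) = D
Function('r')(l) = Mul(Pow(Add(56, l), -1), Add(-299, Pow(l, 2), Mul(301, l))) (Function('r')(l) = Mul(Add(Add(Add(Pow(l, 2), Mul(301, l)), -290), -9), Pow(Add(l, 56), -1)) = Mul(Add(Add(-290, Pow(l, 2), Mul(301, l)), -9), Pow(Add(56, l), -1)) = Mul(Add(-299, Pow(l, 2), Mul(301, l)), Pow(Add(56, l), -1)) = Mul(Pow(Add(56, l), -1), Add(-299, Pow(l, 2), Mul(301, l))))
Add(Mul(Function('r')(Mul(-62, 4)), Pow(-54692, -1)), Mul(125686, Pow(-269384, -1))) = Add(Mul(Mul(Pow(Add(56, Mul(-62, 4)), -1), Add(-299, Pow(Mul(-62, 4), 2), Mul(301, Mul(-62, 4)))), Pow(-54692, -1)), Mul(125686, Pow(-269384, -1))) = Add(Mul(Mul(Pow(Add(56, -248), -1), Add(-299, Pow(-248, 2), Mul(301, -248))), Rational(-1, 54692)), Mul(125686, Rational(-1, 269384))) = Add(Mul(Mul(Pow(-192, -1), Add(-299, 61504, -74648)), Rational(-1, 54692)), Rational(-62843, 134692)) = Add(Mul(Mul(Rational(-1, 192), -13443), Rational(-1, 54692)), Rational(-62843, 134692)) = Add(Mul(Rational(4481, 64), Rational(-1, 54692)), Rational(-62843, 134692)) = Add(Rational(-4481, 3500288), Rational(-62843, 134692)) = Rational(-55143038409, 117865197824)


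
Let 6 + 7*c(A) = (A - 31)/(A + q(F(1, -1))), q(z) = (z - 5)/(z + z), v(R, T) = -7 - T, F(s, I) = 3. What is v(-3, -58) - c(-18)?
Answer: 19818/385 ≈ 51.475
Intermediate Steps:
q(z) = (-5 + z)/(2*z) (q(z) = (-5 + z)/((2*z)) = (-5 + z)*(1/(2*z)) = (-5 + z)/(2*z))
c(A) = -6/7 + (-31 + A)/(7*(-⅓ + A)) (c(A) = -6/7 + ((A - 31)/(A + (½)*(-5 + 3)/3))/7 = -6/7 + ((-31 + A)/(A + (½)*(⅓)*(-2)))/7 = -6/7 + ((-31 + A)/(A - ⅓))/7 = -6/7 + ((-31 + A)/(-⅓ + A))/7 = -6/7 + (-31 + A)/(7*(-⅓ + A)))
v(-3, -58) - c(-18) = (-7 - 1*(-58)) - 3*(-29 - 5*(-18))/(7*(-1 + 3*(-18))) = (-7 + 58) - 3*(-29 + 90)/(7*(-1 - 54)) = 51 - 3*61/(7*(-55)) = 51 - 3*(-1)*61/(7*55) = 51 - 1*(-183/385) = 51 + 183/385 = 19818/385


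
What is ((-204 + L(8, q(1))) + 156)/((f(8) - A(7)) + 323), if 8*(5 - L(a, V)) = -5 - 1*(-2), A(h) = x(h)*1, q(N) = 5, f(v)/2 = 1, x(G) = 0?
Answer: -341/2600 ≈ -0.13115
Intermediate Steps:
f(v) = 2 (f(v) = 2*1 = 2)
A(h) = 0 (A(h) = 0*1 = 0)
L(a, V) = 43/8 (L(a, V) = 5 - (-5 - 1*(-2))/8 = 5 - (-5 + 2)/8 = 5 - ⅛*(-3) = 5 + 3/8 = 43/8)
((-204 + L(8, q(1))) + 156)/((f(8) - A(7)) + 323) = ((-204 + 43/8) + 156)/((2 - 1*0) + 323) = (-1589/8 + 156)/((2 + 0) + 323) = -341/(8*(2 + 323)) = -341/8/325 = -341/8*1/325 = -341/2600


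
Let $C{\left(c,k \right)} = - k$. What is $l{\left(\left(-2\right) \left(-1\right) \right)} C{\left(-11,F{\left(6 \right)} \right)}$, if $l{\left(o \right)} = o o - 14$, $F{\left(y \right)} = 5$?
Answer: $50$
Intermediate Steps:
$l{\left(o \right)} = -14 + o^{2}$ ($l{\left(o \right)} = o^{2} - 14 = -14 + o^{2}$)
$l{\left(\left(-2\right) \left(-1\right) \right)} C{\left(-11,F{\left(6 \right)} \right)} = \left(-14 + \left(\left(-2\right) \left(-1\right)\right)^{2}\right) \left(\left(-1\right) 5\right) = \left(-14 + 2^{2}\right) \left(-5\right) = \left(-14 + 4\right) \left(-5\right) = \left(-10\right) \left(-5\right) = 50$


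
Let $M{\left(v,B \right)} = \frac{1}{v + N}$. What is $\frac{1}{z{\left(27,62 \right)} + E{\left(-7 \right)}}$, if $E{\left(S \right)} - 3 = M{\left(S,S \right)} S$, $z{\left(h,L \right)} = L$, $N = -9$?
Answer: $\frac{16}{1047} \approx 0.015282$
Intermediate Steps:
$M{\left(v,B \right)} = \frac{1}{-9 + v}$ ($M{\left(v,B \right)} = \frac{1}{v - 9} = \frac{1}{-9 + v}$)
$E{\left(S \right)} = 3 + \frac{S}{-9 + S}$
$\frac{1}{z{\left(27,62 \right)} + E{\left(-7 \right)}} = \frac{1}{62 + \frac{-27 + 4 \left(-7\right)}{-9 - 7}} = \frac{1}{62 + \frac{-27 - 28}{-16}} = \frac{1}{62 - - \frac{55}{16}} = \frac{1}{62 + \frac{55}{16}} = \frac{1}{\frac{1047}{16}} = \frac{16}{1047}$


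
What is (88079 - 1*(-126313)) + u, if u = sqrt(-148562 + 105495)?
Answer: 214392 + I*sqrt(43067) ≈ 2.1439e+5 + 207.53*I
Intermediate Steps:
u = I*sqrt(43067) (u = sqrt(-43067) = I*sqrt(43067) ≈ 207.53*I)
(88079 - 1*(-126313)) + u = (88079 - 1*(-126313)) + I*sqrt(43067) = (88079 + 126313) + I*sqrt(43067) = 214392 + I*sqrt(43067)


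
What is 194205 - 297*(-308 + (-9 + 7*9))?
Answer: 269643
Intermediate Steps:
194205 - 297*(-308 + (-9 + 7*9)) = 194205 - 297*(-308 + (-9 + 63)) = 194205 - 297*(-308 + 54) = 194205 - 297*(-254) = 194205 - 1*(-75438) = 194205 + 75438 = 269643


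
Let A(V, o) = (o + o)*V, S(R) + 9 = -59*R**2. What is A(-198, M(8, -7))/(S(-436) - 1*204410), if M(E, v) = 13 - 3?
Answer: 3960/11420083 ≈ 0.00034676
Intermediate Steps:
M(E, v) = 10
S(R) = -9 - 59*R**2
A(V, o) = 2*V*o (A(V, o) = (2*o)*V = 2*V*o)
A(-198, M(8, -7))/(S(-436) - 1*204410) = (2*(-198)*10)/((-9 - 59*(-436)**2) - 1*204410) = -3960/((-9 - 59*190096) - 204410) = -3960/((-9 - 11215664) - 204410) = -3960/(-11215673 - 204410) = -3960/(-11420083) = -3960*(-1/11420083) = 3960/11420083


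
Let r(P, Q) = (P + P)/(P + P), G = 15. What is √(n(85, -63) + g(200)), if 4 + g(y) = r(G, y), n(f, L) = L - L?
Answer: I*√3 ≈ 1.732*I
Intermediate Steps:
r(P, Q) = 1 (r(P, Q) = (2*P)/((2*P)) = (2*P)*(1/(2*P)) = 1)
n(f, L) = 0
g(y) = -3 (g(y) = -4 + 1 = -3)
√(n(85, -63) + g(200)) = √(0 - 3) = √(-3) = I*√3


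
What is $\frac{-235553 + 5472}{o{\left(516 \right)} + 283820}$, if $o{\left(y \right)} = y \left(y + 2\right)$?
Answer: $- \frac{230081}{551108} \approx -0.41749$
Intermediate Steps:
$o{\left(y \right)} = y \left(2 + y\right)$
$\frac{-235553 + 5472}{o{\left(516 \right)} + 283820} = \frac{-235553 + 5472}{516 \left(2 + 516\right) + 283820} = - \frac{230081}{516 \cdot 518 + 283820} = - \frac{230081}{267288 + 283820} = - \frac{230081}{551108}$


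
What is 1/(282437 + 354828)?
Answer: 1/637265 ≈ 1.5692e-6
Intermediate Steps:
1/(282437 + 354828) = 1/637265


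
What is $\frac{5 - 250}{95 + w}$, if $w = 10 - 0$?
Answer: $- \frac{7}{3} \approx -2.3333$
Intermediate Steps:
$w = 10$ ($w = 10 + 0 = 10$)
$\frac{5 - 250}{95 + w} = \frac{5 - 250}{95 + 10} = - \frac{245}{105} = \left(-245\right) \frac{1}{105} = - \frac{7}{3}$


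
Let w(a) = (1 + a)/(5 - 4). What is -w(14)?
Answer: -15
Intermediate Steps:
w(a) = 1 + a (w(a) = (1 + a)/1 = (1 + a)*1 = 1 + a)
-w(14) = -(1 + 14) = -1*15 = -15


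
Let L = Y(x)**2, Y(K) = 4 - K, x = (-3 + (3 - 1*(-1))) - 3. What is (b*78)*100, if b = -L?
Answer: -280800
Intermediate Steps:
x = -2 (x = (-3 + (3 + 1)) - 3 = (-3 + 4) - 3 = 1 - 3 = -2)
L = 36 (L = (4 - 1*(-2))**2 = (4 + 2)**2 = 6**2 = 36)
b = -36 (b = -1*36 = -36)
(b*78)*100 = -36*78*100 = -2808*100 = -280800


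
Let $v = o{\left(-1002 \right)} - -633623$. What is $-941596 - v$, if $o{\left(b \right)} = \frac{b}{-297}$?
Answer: $- \frac{155947015}{99} \approx -1.5752 \cdot 10^{6}$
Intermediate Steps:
$o{\left(b \right)} = - \frac{b}{297}$ ($o{\left(b \right)} = b \left(- \frac{1}{297}\right) = - \frac{b}{297}$)
$v = \frac{62729011}{99}$ ($v = \left(- \frac{1}{297}\right) \left(-1002\right) - -633623 = \frac{334}{99} + 633623 = \frac{62729011}{99} \approx 6.3363 \cdot 10^{5}$)
$-941596 - v = -941596 - \frac{62729011}{99} = - \frac{155947015}{99}$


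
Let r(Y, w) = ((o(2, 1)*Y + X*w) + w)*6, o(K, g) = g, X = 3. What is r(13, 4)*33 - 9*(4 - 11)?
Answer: 5805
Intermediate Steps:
r(Y, w) = 6*Y + 24*w (r(Y, w) = ((1*Y + 3*w) + w)*6 = ((Y + 3*w) + w)*6 = (Y + 4*w)*6 = 6*Y + 24*w)
r(13, 4)*33 - 9*(4 - 11) = (6*13 + 24*4)*33 - 9*(4 - 11) = (78 + 96)*33 - 9*(-7) = 174*33 + 63 = 5742 + 63 = 5805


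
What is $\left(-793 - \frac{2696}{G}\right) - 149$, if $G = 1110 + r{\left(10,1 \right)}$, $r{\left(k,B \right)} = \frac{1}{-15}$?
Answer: $- \frac{15723798}{16649} \approx -944.43$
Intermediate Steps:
$r{\left(k,B \right)} = - \frac{1}{15}$
$G = \frac{16649}{15}$ ($G = 1110 - \frac{1}{15} = \frac{16649}{15} \approx 1109.9$)
$\left(-793 - \frac{2696}{G}\right) - 149 = \left(-793 - \frac{2696}{\frac{16649}{15}}\right) - 149 = \left(-793 - \frac{40440}{16649}\right) - 149 = - \frac{13243097}{16649} - 149 = - \frac{15723798}{16649}$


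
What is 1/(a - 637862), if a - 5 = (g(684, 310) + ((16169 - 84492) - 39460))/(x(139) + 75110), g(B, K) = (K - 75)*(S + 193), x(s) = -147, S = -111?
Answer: -74963/47815762804 ≈ -1.5677e-6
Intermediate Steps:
g(B, K) = -6150 + 82*K (g(B, K) = (K - 75)*(-111 + 193) = (-75 + K)*82 = -6150 + 82*K)
a = 286302/74963 (a = 5 + ((-6150 + 82*310) + ((16169 - 84492) - 39460))/(-147 + 75110) = 5 + ((-6150 + 25420) + (-68323 - 39460))/74963 = 5 + (19270 - 107783)*(1/74963) = 5 - 88513*1/74963 = 5 - 88513/74963 = 286302/74963 ≈ 3.8192)
1/(a - 637862) = 1/(286302/74963 - 637862) = 1/(-47815762804/74963) = -74963/47815762804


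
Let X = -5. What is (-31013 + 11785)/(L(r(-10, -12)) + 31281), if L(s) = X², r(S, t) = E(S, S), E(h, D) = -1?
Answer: -874/1423 ≈ -0.61419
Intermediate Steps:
r(S, t) = -1
L(s) = 25 (L(s) = (-5)² = 25)
(-31013 + 11785)/(L(r(-10, -12)) + 31281) = (-31013 + 11785)/(25 + 31281) = -19228/31306 = -19228*1/31306 = -874/1423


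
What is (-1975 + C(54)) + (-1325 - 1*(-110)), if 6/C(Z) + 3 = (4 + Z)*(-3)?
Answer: -188212/59 ≈ -3190.0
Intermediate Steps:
C(Z) = 6/(-15 - 3*Z) (C(Z) = 6/(-3 + (4 + Z)*(-3)) = 6/(-3 + (-12 - 3*Z)) = 6/(-15 - 3*Z))
(-1975 + C(54)) + (-1325 - 1*(-110)) = (-1975 - 2/(5 + 54)) + (-1325 - 1*(-110)) = (-1975 - 2/59) + (-1325 + 110) = (-1975 - 2*1/59) - 1215 = (-1975 - 2/59) - 1215 = -116527/59 - 1215 = -188212/59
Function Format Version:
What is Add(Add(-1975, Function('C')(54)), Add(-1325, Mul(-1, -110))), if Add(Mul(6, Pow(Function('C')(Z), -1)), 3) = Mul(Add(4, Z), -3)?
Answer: Rational(-188212, 59) ≈ -3190.0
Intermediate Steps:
Function('C')(Z) = Mul(6, Pow(Add(-15, Mul(-3, Z)), -1)) (Function('C')(Z) = Mul(6, Pow(Add(-3, Mul(Add(4, Z), -3)), -1)) = Mul(6, Pow(Add(-3, Add(-12, Mul(-3, Z))), -1)) = Mul(6, Pow(Add(-15, Mul(-3, Z)), -1)))
Add(Add(-1975, Function('C')(54)), Add(-1325, Mul(-1, -110))) = Add(Add(-1975, Mul(-2, Pow(Add(5, 54), -1))), Add(-1325, Mul(-1, -110))) = Add(Add(-1975, Mul(-2, Pow(59, -1))), Add(-1325, 110)) = Add(Add(-1975, Mul(-2, Rational(1, 59))), -1215) = Add(Add(-1975, Rational(-2, 59)), -1215) = Add(Rational(-116527, 59), -1215) = Rational(-188212, 59)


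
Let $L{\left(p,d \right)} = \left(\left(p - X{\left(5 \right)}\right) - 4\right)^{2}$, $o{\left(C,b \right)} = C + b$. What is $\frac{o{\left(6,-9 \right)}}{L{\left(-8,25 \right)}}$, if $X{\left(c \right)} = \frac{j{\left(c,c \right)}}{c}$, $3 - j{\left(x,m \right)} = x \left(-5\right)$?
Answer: $- \frac{75}{7744} \approx -0.0096849$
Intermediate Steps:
$j{\left(x,m \right)} = 3 + 5 x$ ($j{\left(x,m \right)} = 3 - x \left(-5\right) = 3 - - 5 x = 3 + 5 x$)
$X{\left(c \right)} = \frac{3 + 5 c}{c}$
$L{\left(p,d \right)} = \left(- \frac{48}{5} + p\right)^{2}$ ($L{\left(p,d \right)} = \left(\left(p - \left(5 + \frac{3}{5}\right)\right) - 4\right)^{2} = \left(\left(p - \frac{28}{5}\right) - 4\right)^{2} = \left(\left(- \frac{28}{5} + p\right) - 4\right)^{2} = \left(- \frac{48}{5} + p\right)^{2}$)
$\frac{o{\left(6,-9 \right)}}{L{\left(-8,25 \right)}} = \frac{6 - 9}{\frac{1}{25} \left(-48 + 5 \left(-8\right)\right)^{2}} = - \frac{3}{\frac{1}{25} \left(-48 - 40\right)^{2}} = - \frac{3}{\frac{1}{25} \left(-88\right)^{2}} = - \frac{3}{\frac{1}{25} \cdot 7744} = - \frac{3}{\frac{7744}{25}} = \left(-3\right) \frac{25}{7744} = - \frac{75}{7744}$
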